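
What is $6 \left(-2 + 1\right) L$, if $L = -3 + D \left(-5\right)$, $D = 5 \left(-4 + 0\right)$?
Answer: $-582$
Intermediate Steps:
$D = -20$ ($D = 5 \left(-4\right) = -20$)
$L = 97$ ($L = -3 - -100 = -3 + 100 = 97$)
$6 \left(-2 + 1\right) L = 6 \left(-2 + 1\right) 97 = 6 \left(-1\right) 97 = \left(-6\right) 97 = -582$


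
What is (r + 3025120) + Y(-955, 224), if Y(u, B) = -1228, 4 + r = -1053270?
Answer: 1970618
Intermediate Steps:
r = -1053274 (r = -4 - 1053270 = -1053274)
(r + 3025120) + Y(-955, 224) = (-1053274 + 3025120) - 1228 = 1971846 - 1228 = 1970618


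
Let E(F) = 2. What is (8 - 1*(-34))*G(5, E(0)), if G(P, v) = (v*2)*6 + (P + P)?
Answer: 1428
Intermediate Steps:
G(P, v) = 2*P + 12*v (G(P, v) = (2*v)*6 + 2*P = 12*v + 2*P = 2*P + 12*v)
(8 - 1*(-34))*G(5, E(0)) = (8 - 1*(-34))*(2*5 + 12*2) = (8 + 34)*(10 + 24) = 42*34 = 1428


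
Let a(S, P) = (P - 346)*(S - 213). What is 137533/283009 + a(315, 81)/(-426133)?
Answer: 66257083159/120599474197 ≈ 0.54940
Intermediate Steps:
a(S, P) = (-346 + P)*(-213 + S)
137533/283009 + a(315, 81)/(-426133) = 137533/283009 + (73698 - 346*315 - 213*81 + 81*315)/(-426133) = 137533*(1/283009) + (73698 - 108990 - 17253 + 25515)*(-1/426133) = 137533/283009 - 27030*(-1/426133) = 137533/283009 + 27030/426133 = 66257083159/120599474197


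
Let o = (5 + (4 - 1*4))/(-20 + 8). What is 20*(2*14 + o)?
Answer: 1655/3 ≈ 551.67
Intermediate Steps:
o = -5/12 (o = (5 + (4 - 4))/(-12) = (5 + 0)*(-1/12) = 5*(-1/12) = -5/12 ≈ -0.41667)
20*(2*14 + o) = 20*(2*14 - 5/12) = 20*(28 - 5/12) = 20*(331/12) = 1655/3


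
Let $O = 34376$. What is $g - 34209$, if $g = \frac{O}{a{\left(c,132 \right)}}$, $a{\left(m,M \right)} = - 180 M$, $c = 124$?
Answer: $- \frac{101605027}{2970} \approx -34210.0$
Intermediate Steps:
$g = - \frac{4297}{2970}$ ($g = \frac{34376}{\left(-180\right) 132} = \frac{34376}{-23760} = 34376 \left(- \frac{1}{23760}\right) = - \frac{4297}{2970} \approx -1.4468$)
$g - 34209 = - \frac{4297}{2970} - 34209 = - \frac{101605027}{2970}$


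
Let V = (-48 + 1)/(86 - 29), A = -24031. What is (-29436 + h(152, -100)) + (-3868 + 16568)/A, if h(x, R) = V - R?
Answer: -40185338069/1369767 ≈ -29337.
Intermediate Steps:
V = -47/57 ≈ -0.82456
h(x, R) = -47/57 - R
(-29436 + h(152, -100)) + (-3868 + 16568)/A = (-29436 + (-47/57 - 1*(-100))) + (-3868 + 16568)/(-24031) = (-29436 + (-47/57 + 100)) + 12700*(-1/24031) = (-29436 + 5653/57) - 12700/24031 = -1672199/57 - 12700/24031 = -40185338069/1369767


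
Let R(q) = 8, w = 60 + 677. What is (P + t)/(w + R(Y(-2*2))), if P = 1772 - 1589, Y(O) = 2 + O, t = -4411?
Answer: -4228/745 ≈ -5.6752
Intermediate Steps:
w = 737
P = 183
(P + t)/(w + R(Y(-2*2))) = (183 - 4411)/(737 + 8) = -4228/745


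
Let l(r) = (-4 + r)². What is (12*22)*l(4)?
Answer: 0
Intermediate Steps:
(12*22)*l(4) = (12*22)*(-4 + 4)² = 264*0² = 264*0 = 0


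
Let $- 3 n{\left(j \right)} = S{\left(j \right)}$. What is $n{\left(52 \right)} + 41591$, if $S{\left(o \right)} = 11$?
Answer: $\frac{124762}{3} \approx 41587.0$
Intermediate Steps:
$n{\left(j \right)} = - \frac{11}{3}$ ($n{\left(j \right)} = \left(- \frac{1}{3}\right) 11 = - \frac{11}{3}$)
$n{\left(52 \right)} + 41591 = - \frac{11}{3} + 41591 = \frac{124762}{3}$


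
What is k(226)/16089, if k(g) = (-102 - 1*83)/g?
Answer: -185/3636114 ≈ -5.0879e-5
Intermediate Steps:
k(g) = -185/g (k(g) = (-102 - 83)/g = -185/g)
k(226)/16089 = -185/226/16089 = -185*1/226*(1/16089) = -185/226*1/16089 = -185/3636114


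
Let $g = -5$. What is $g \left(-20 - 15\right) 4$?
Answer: $700$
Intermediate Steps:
$g \left(-20 - 15\right) 4 = - 5 \left(-20 - 15\right) 4 = \left(-5\right) \left(-35\right) 4 = 175 \cdot 4 = 700$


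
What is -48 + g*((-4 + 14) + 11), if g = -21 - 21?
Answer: -930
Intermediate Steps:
g = -42
-48 + g*((-4 + 14) + 11) = -48 - 42*((-4 + 14) + 11) = -48 - 42*(10 + 11) = -48 - 42*21 = -48 - 882 = -930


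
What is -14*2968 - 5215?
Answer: -46767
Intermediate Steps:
-14*2968 - 5215 = -41552 - 5215 = -46767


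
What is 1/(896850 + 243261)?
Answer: 1/1140111 ≈ 8.7711e-7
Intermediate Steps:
1/(896850 + 243261) = 1/1140111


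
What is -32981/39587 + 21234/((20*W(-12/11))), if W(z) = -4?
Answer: -421614419/1583480 ≈ -266.26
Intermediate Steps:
-32981/39587 + 21234/((20*W(-12/11))) = -32981/39587 + 21234/((20*(-4))) = -32981*1/39587 + 21234/(-80) = -32981/39587 + 21234*(-1/80) = -32981/39587 - 10617/40 = -421614419/1583480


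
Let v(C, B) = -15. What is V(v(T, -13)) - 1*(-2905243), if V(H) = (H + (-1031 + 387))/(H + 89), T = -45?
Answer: 214987323/74 ≈ 2.9052e+6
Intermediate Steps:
V(H) = (-644 + H)/(89 + H) (V(H) = (H - 644)/(89 + H) = (-644 + H)/(89 + H))
V(v(T, -13)) - 1*(-2905243) = (-644 - 15)/(89 - 15) - 1*(-2905243) = -659/74 + 2905243 = 214987323/74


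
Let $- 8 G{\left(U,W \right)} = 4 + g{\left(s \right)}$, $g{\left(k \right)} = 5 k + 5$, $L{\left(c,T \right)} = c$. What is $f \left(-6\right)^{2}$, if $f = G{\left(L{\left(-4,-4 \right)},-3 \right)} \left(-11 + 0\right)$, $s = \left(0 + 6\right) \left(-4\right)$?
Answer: $- \frac{10989}{2} \approx -5494.5$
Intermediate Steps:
$s = -24$ ($s = 6 \left(-4\right) = -24$)
$g{\left(k \right)} = 5 + 5 k$
$G{\left(U,W \right)} = \frac{111}{8}$ ($G{\left(U,W \right)} = - \frac{4 + \left(5 + 5 \left(-24\right)\right)}{8} = - \frac{4 + \left(5 - 120\right)}{8} = - \frac{4 - 115}{8} = \left(- \frac{1}{8}\right) \left(-111\right) = \frac{111}{8}$)
$f = - \frac{1221}{8}$ ($f = \frac{111 \left(-11 + 0\right)}{8} = \frac{111}{8} \left(-11\right) = - \frac{1221}{8} \approx -152.63$)
$f \left(-6\right)^{2} = - \frac{1221 \left(-6\right)^{2}}{8} = \left(- \frac{1221}{8}\right) 36 = - \frac{10989}{2}$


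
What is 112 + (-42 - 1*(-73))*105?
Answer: 3367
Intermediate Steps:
112 + (-42 - 1*(-73))*105 = 112 + (-42 + 73)*105 = 112 + 31*105 = 112 + 3255 = 3367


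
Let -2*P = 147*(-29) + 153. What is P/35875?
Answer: 411/7175 ≈ 0.057282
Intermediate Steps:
P = 2055 (P = -(147*(-29) + 153)/2 = -(-4263 + 153)/2 = -½*(-4110) = 2055)
P/35875 = 2055/35875 = 2055*(1/35875) = 411/7175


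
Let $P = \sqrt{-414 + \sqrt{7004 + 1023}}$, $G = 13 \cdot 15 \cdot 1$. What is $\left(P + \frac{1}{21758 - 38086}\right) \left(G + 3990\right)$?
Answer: $- \frac{4185}{16328} + 4185 i \sqrt{414 - \sqrt{8027}} \approx -0.25631 + 75377.0 i$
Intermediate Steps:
$G = 195$ ($G = 195 \cdot 1 = 195$)
$P = \sqrt{-414 + \sqrt{8027}} \approx 18.011 i$
$\left(P + \frac{1}{21758 - 38086}\right) \left(G + 3990\right) = \left(\sqrt{-414 + \sqrt{8027}} + \frac{1}{21758 - 38086}\right) \left(195 + 3990\right) = \left(\sqrt{-414 + \sqrt{8027}} + \frac{1}{-16328}\right) 4185 = \left(\sqrt{-414 + \sqrt{8027}} - \frac{1}{16328}\right) 4185 = \left(- \frac{1}{16328} + \sqrt{-414 + \sqrt{8027}}\right) 4185 = - \frac{4185}{16328} + 4185 \sqrt{-414 + \sqrt{8027}}$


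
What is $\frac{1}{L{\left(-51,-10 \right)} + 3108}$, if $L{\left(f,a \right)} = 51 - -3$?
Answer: $\frac{1}{3162} \approx 0.00031626$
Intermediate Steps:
$L{\left(f,a \right)} = 54$ ($L{\left(f,a \right)} = 51 + 3 = 54$)
$\frac{1}{L{\left(-51,-10 \right)} + 3108} = \frac{1}{54 + 3108} = \frac{1}{3162}$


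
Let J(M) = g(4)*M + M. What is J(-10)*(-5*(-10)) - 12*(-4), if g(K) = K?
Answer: -2452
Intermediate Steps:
J(M) = 5*M (J(M) = 4*M + M = 5*M)
J(-10)*(-5*(-10)) - 12*(-4) = (5*(-10))*(-5*(-10)) - 12*(-4) = -50*50 + 48 = -2500 + 48 = -2452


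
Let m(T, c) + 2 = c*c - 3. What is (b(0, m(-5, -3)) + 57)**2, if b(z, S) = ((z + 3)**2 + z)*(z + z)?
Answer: 3249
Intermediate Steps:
m(T, c) = -5 + c**2 (m(T, c) = -2 + (c*c - 3) = -2 + (c**2 - 3) = -2 + (-3 + c**2) = -5 + c**2)
b(z, S) = 2*z*(z + (3 + z)**2) (b(z, S) = ((3 + z)**2 + z)*(2*z) = (z + (3 + z)**2)*(2*z) = 2*z*(z + (3 + z)**2))
(b(0, m(-5, -3)) + 57)**2 = (2*0*(0 + (3 + 0)**2) + 57)**2 = (2*0*(0 + 3**2) + 57)**2 = (2*0*(0 + 9) + 57)**2 = (2*0*9 + 57)**2 = (0 + 57)**2 = 57**2 = 3249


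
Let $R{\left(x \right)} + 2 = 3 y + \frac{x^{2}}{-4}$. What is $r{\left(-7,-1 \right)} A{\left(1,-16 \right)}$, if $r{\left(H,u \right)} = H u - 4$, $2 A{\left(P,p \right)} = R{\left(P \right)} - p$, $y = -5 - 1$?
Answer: $- \frac{51}{8} \approx -6.375$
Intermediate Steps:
$y = -6$
$R{\left(x \right)} = -20 - \frac{x^{2}}{4}$ ($R{\left(x \right)} = -2 + \left(3 \left(-6\right) + \frac{x^{2}}{-4}\right) = -2 + \left(-18 + x^{2} \left(- \frac{1}{4}\right)\right) = -2 - \left(18 + \frac{x^{2}}{4}\right) = -20 - \frac{x^{2}}{4}$)
$A{\left(P,p \right)} = -10 - \frac{p}{2} - \frac{P^{2}}{8}$ ($A{\left(P,p \right)} = \frac{\left(-20 - \frac{P^{2}}{4}\right) - p}{2} = \frac{-20 - p - \frac{P^{2}}{4}}{2} = -10 - \frac{p}{2} - \frac{P^{2}}{8}$)
$r{\left(H,u \right)} = -4 + H u$
$r{\left(-7,-1 \right)} A{\left(1,-16 \right)} = \left(-4 - -7\right) \left(-10 - -8 - \frac{1^{2}}{8}\right) = \left(-4 + 7\right) \left(-10 + 8 - \frac{1}{8}\right) = 3 \left(-10 + 8 - \frac{1}{8}\right) = 3 \left(- \frac{17}{8}\right) = - \frac{51}{8}$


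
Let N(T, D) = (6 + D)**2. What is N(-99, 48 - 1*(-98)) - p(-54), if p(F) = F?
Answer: 23158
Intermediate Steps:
N(-99, 48 - 1*(-98)) - p(-54) = (6 + (48 - 1*(-98)))**2 - 1*(-54) = (6 + (48 + 98))**2 + 54 = (6 + 146)**2 + 54 = 152**2 + 54 = 23104 + 54 = 23158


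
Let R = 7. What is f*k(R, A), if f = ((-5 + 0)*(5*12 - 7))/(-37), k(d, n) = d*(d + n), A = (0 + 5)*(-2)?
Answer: -5565/37 ≈ -150.41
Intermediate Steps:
A = -10 (A = 5*(-2) = -10)
f = 265/37 (f = -5*(60 - 7)*(-1/37) = -5*53*(-1/37) = -265*(-1/37) = 265/37 ≈ 7.1622)
f*k(R, A) = 265*(7*(7 - 10))/37 = 265*(7*(-3))/37 = (265/37)*(-21) = -5565/37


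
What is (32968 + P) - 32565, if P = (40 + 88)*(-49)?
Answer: -5869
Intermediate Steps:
P = -6272 (P = 128*(-49) = -6272)
(32968 + P) - 32565 = (32968 - 6272) - 32565 = 26696 - 32565 = -5869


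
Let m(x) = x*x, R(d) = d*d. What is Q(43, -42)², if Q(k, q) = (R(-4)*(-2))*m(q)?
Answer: 3186376704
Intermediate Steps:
R(d) = d²
m(x) = x²
Q(k, q) = -32*q² (Q(k, q) = ((-4)²*(-2))*q² = (16*(-2))*q² = -32*q²)
Q(43, -42)² = (-32*(-42)²)² = (-32*1764)² = (-56448)² = 3186376704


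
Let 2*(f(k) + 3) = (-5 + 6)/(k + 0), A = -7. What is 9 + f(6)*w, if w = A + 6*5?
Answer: -697/12 ≈ -58.083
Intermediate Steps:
f(k) = -3 + 1/(2*k) (f(k) = -3 + ((-5 + 6)/(k + 0))/2 = -3 + (1/k)/2 = -3 + 1/(2*k))
w = 23 (w = -7 + 6*5 = -7 + 30 = 23)
9 + f(6)*w = 9 + (-3 + (½)/6)*23 = 9 + (-3 + (½)*(⅙))*23 = 9 + (-3 + 1/12)*23 = 9 - 35/12*23 = 9 - 805/12 = -697/12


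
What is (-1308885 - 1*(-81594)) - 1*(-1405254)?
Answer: 177963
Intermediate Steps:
(-1308885 - 1*(-81594)) - 1*(-1405254) = (-1308885 + 81594) + 1405254 = -1227291 + 1405254 = 177963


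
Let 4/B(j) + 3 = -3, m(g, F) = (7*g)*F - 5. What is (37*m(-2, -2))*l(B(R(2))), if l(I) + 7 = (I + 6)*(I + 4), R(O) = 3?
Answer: 82547/9 ≈ 9171.9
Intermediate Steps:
m(g, F) = -5 + 7*F*g (m(g, F) = 7*F*g - 5 = -5 + 7*F*g)
B(j) = -2/3 (B(j) = 4/(-3 - 3) = 4/(-6) = 4*(-1/6) = -2/3)
l(I) = -7 + (4 + I)*(6 + I) (l(I) = -7 + (I + 6)*(I + 4) = -7 + (6 + I)*(4 + I) = -7 + (4 + I)*(6 + I))
(37*m(-2, -2))*l(B(R(2))) = (37*(-5 + 7*(-2)*(-2)))*(17 + (-2/3)**2 + 10*(-2/3)) = (37*(-5 + 28))*(17 + 4/9 - 20/3) = (37*23)*(97/9) = 851*(97/9) = 82547/9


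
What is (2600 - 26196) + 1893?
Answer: -21703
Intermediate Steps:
(2600 - 26196) + 1893 = -23596 + 1893 = -21703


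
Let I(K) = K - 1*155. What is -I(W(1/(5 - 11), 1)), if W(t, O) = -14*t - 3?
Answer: 467/3 ≈ 155.67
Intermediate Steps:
W(t, O) = -3 - 14*t
I(K) = -155 + K (I(K) = K - 155 = -155 + K)
-I(W(1/(5 - 11), 1)) = -(-155 + (-3 - 14/(5 - 11))) = -(-155 + (-3 - 14/(-6))) = -(-155 + (-3 - 14*(-1/6))) = -(-155 + (-3 + 7/3)) = -(-155 - 2/3) = -1*(-467/3) = 467/3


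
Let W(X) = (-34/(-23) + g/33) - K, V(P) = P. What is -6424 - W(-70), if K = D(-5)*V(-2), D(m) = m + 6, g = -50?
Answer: -4877306/759 ≈ -6426.0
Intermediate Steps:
D(m) = 6 + m
K = -2 (K = (6 - 5)*(-2) = 1*(-2) = -2)
W(X) = 1490/759 (W(X) = (-34/(-23) - 50/33) - 1*(-2) = (-34*(-1/23) - 50*1/33) + 2 = (34/23 - 50/33) + 2 = -28/759 + 2 = 1490/759)
-6424 - W(-70) = -6424 - 1*1490/759 = -6424 - 1490/759 = -4877306/759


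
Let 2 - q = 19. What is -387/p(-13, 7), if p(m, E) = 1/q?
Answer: 6579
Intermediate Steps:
q = -17 (q = 2 - 1*19 = 2 - 19 = -17)
p(m, E) = -1/17 (p(m, E) = 1/(-17) = -1/17)
-387/p(-13, 7) = -387/(-1/17) = -387*(-17) = 6579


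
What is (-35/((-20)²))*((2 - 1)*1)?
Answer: -7/80 ≈ -0.087500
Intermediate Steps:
(-35/((-20)²))*((2 - 1)*1) = (-35/400)*(1*1) = -35*1/400*1 = -7/80*1 = -7/80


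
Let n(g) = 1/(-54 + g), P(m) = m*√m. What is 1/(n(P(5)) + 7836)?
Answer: 21870222/171374636449 + 5*√5/171374636449 ≈ 0.00012762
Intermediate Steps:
P(m) = m^(3/2)
1/(n(P(5)) + 7836) = 1/(1/(-54 + 5^(3/2)) + 7836) = 1/(1/(-54 + 5*√5) + 7836) = 1/(7836 + 1/(-54 + 5*√5))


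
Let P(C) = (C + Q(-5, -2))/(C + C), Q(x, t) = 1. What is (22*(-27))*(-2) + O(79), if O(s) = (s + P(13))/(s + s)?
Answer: 1220593/1027 ≈ 1188.5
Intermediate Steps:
P(C) = (1 + C)/(2*C) (P(C) = (C + 1)/(C + C) = (1 + C)/((2*C)) = (1 + C)*(1/(2*C)) = (1 + C)/(2*C))
O(s) = (7/13 + s)/(2*s) (O(s) = (s + (1/2)*(1 + 13)/13)/(s + s) = (s + (1/2)*(1/13)*14)/((2*s)) = (s + 7/13)*(1/(2*s)) = (7/13 + s)*(1/(2*s)) = (7/13 + s)/(2*s))
(22*(-27))*(-2) + O(79) = (22*(-27))*(-2) + (1/26)*(7 + 13*79)/79 = -594*(-2) + (1/26)*(1/79)*(7 + 1027) = 1188 + (1/26)*(1/79)*1034 = 1188 + 517/1027 = 1220593/1027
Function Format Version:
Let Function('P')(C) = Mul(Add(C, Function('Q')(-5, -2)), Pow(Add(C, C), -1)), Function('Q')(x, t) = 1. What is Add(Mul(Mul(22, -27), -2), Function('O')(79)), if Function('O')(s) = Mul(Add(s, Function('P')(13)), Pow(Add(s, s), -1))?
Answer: Rational(1220593, 1027) ≈ 1188.5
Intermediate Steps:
Function('P')(C) = Mul(Rational(1, 2), Pow(C, -1), Add(1, C)) (Function('P')(C) = Mul(Add(C, 1), Pow(Add(C, C), -1)) = Mul(Add(1, C), Pow(Mul(2, C), -1)) = Mul(Add(1, C), Mul(Rational(1, 2), Pow(C, -1))) = Mul(Rational(1, 2), Pow(C, -1), Add(1, C)))
Function('O')(s) = Mul(Rational(1, 2), Pow(s, -1), Add(Rational(7, 13), s)) (Function('O')(s) = Mul(Add(s, Mul(Rational(1, 2), Pow(13, -1), Add(1, 13))), Pow(Add(s, s), -1)) = Mul(Add(s, Mul(Rational(1, 2), Rational(1, 13), 14)), Pow(Mul(2, s), -1)) = Mul(Add(s, Rational(7, 13)), Mul(Rational(1, 2), Pow(s, -1))) = Mul(Add(Rational(7, 13), s), Mul(Rational(1, 2), Pow(s, -1))) = Mul(Rational(1, 2), Pow(s, -1), Add(Rational(7, 13), s)))
Add(Mul(Mul(22, -27), -2), Function('O')(79)) = Add(Mul(Mul(22, -27), -2), Mul(Rational(1, 26), Pow(79, -1), Add(7, Mul(13, 79)))) = Add(Mul(-594, -2), Mul(Rational(1, 26), Rational(1, 79), Add(7, 1027))) = Add(1188, Mul(Rational(1, 26), Rational(1, 79), 1034)) = Add(1188, Rational(517, 1027)) = Rational(1220593, 1027)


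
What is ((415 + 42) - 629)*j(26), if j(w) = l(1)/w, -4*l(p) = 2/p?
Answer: 43/13 ≈ 3.3077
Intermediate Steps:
l(p) = -1/(2*p)
j(w) = -1/(2*w) (j(w) = (-½/1)/w = (-½*1)/w = -1/(2*w))
((415 + 42) - 629)*j(26) = ((415 + 42) - 629)*(-½/26) = (457 - 629)*(-½*1/26) = -172*(-1/52) = 43/13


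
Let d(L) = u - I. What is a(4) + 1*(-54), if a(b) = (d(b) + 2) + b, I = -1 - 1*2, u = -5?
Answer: -50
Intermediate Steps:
I = -3 (I = -1 - 2 = -3)
d(L) = -2 (d(L) = -5 - 1*(-3) = -5 + 3 = -2)
a(b) = b (a(b) = (-2 + 2) + b = 0 + b = b)
a(4) + 1*(-54) = 4 + 1*(-54) = 4 - 54 = -50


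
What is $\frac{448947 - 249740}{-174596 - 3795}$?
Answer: $- \frac{199207}{178391} \approx -1.1167$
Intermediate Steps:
$\frac{448947 - 249740}{-174596 - 3795} = \frac{199207}{-178391} = 199207 \left(- \frac{1}{178391}\right) = - \frac{199207}{178391}$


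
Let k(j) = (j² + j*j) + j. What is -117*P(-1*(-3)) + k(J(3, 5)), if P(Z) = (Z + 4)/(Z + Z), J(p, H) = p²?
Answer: 69/2 ≈ 34.500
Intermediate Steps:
k(j) = j + 2*j² (k(j) = (j² + j²) + j = 2*j² + j = j + 2*j²)
P(Z) = (4 + Z)/(2*Z) (P(Z) = (4 + Z)/((2*Z)) = (4 + Z)*(1/(2*Z)) = (4 + Z)/(2*Z))
-117*P(-1*(-3)) + k(J(3, 5)) = -117*(4 - 1*(-3))/(2*((-1*(-3)))) + 3²*(1 + 2*3²) = -117*(4 + 3)/(2*3) + 9*(1 + 2*9) = -117*7/(2*3) + 9*(1 + 18) = -117*7/6 + 9*19 = -273/2 + 171 = 69/2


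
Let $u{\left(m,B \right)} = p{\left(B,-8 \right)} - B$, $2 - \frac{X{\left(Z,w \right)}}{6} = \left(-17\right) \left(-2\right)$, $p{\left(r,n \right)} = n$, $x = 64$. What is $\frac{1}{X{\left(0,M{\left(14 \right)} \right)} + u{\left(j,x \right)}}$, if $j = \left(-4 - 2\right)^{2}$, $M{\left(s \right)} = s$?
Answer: $- \frac{1}{264} \approx -0.0037879$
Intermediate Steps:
$j = 36$ ($j = \left(-6\right)^{2} = 36$)
$X{\left(Z,w \right)} = -192$ ($X{\left(Z,w \right)} = 12 - 6 \left(\left(-17\right) \left(-2\right)\right) = 12 - 204 = -192$)
$u{\left(m,B \right)} = -8 - B$
$\frac{1}{X{\left(0,M{\left(14 \right)} \right)} + u{\left(j,x \right)}} = \frac{1}{-192 - 72} = \frac{1}{-264} = - \frac{1}{264}$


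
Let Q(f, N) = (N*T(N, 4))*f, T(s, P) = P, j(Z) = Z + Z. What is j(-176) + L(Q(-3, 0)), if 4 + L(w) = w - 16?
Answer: -372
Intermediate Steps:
j(Z) = 2*Z
Q(f, N) = 4*N*f (Q(f, N) = (N*4)*f = (4*N)*f = 4*N*f)
L(w) = -20 + w (L(w) = -4 + (w - 16) = -4 + (-16 + w) = -20 + w)
j(-176) + L(Q(-3, 0)) = 2*(-176) + (-20 + 4*0*(-3)) = -352 + (-20 + 0) = -352 - 20 = -372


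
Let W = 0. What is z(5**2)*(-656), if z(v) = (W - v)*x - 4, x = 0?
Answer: 2624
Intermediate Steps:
z(v) = -4 (z(v) = (0 - v)*0 - 4 = -v*0 - 4 = 0 - 4 = -4)
z(5**2)*(-656) = -4*(-656) = 2624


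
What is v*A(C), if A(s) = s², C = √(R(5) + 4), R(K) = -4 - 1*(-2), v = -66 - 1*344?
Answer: -820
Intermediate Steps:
v = -410 (v = -66 - 344 = -410)
R(K) = -2 (R(K) = -4 + 2 = -2)
C = √2 (C = √(-2 + 4) = √2 ≈ 1.4142)
v*A(C) = -410*(√2)² = -410*2 = -820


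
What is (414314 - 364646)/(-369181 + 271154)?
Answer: -49668/98027 ≈ -0.50668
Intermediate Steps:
(414314 - 364646)/(-369181 + 271154) = 49668/(-98027) = 49668*(-1/98027) = -49668/98027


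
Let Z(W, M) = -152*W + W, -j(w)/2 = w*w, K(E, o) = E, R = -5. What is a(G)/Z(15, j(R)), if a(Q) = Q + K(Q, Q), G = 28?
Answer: -56/2265 ≈ -0.024724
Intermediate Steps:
j(w) = -2*w² (j(w) = -2*w*w = -2*w²)
a(Q) = 2*Q (a(Q) = Q + Q = 2*Q)
Z(W, M) = -151*W
a(G)/Z(15, j(R)) = (2*28)/((-151*15)) = 56/(-2265) = 56*(-1/2265) = -56/2265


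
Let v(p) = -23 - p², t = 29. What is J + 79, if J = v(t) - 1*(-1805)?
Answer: 1020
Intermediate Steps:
J = 941 (J = (-23 - 1*29²) - 1*(-1805) = (-23 - 1*841) + 1805 = (-23 - 841) + 1805 = -864 + 1805 = 941)
J + 79 = 941 + 79 = 1020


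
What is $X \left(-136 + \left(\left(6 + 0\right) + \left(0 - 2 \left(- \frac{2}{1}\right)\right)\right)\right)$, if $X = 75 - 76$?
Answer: $126$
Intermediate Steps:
$X = -1$
$X \left(-136 + \left(\left(6 + 0\right) + \left(0 - 2 \left(- \frac{2}{1}\right)\right)\right)\right) = - (-136 + \left(\left(6 + 0\right) + \left(0 - 2 \left(- \frac{2}{1}\right)\right)\right)) = - (-136 + \left(6 + \left(0 - 2 \left(\left(-2\right) 1\right)\right)\right)) = - (-136 + \left(6 + \left(0 - -4\right)\right)) = - (-136 + \left(6 + \left(0 + 4\right)\right)) = - (-136 + \left(6 + 4\right)) = - (-136 + 10) = \left(-1\right) \left(-126\right) = 126$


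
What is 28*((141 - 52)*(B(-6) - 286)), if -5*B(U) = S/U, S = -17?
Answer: -10711862/15 ≈ -7.1412e+5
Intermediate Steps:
B(U) = 17/(5*U) (B(U) = -(-17)/(5*U) = 17/(5*U))
28*((141 - 52)*(B(-6) - 286)) = 28*((141 - 52)*((17/5)/(-6) - 286)) = 28*(89*((17/5)*(-⅙) - 286)) = 28*(89*(-17/30 - 286)) = 28*(89*(-8597/30)) = 28*(-765133/30) = -10711862/15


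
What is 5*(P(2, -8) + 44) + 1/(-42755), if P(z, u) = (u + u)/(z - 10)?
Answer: 9833649/42755 ≈ 230.00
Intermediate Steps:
P(z, u) = 2*u/(-10 + z) (P(z, u) = (2*u)/(-10 + z) = 2*u/(-10 + z))
5*(P(2, -8) + 44) + 1/(-42755) = 5*(2*(-8)/(-10 + 2) + 44) + 1/(-42755) = 5*(2*(-8)/(-8) + 44) - 1/42755 = 5*(2*(-8)*(-⅛) + 44) - 1/42755 = 5*(2 + 44) - 1/42755 = 5*46 - 1/42755 = 230 - 1/42755 = 9833649/42755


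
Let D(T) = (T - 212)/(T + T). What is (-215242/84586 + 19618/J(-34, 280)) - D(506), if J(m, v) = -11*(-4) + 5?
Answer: 416857269891/1048612642 ≈ 397.53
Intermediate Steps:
J(m, v) = 49 (J(m, v) = 44 + 5 = 49)
D(T) = (-212 + T)/(2*T) (D(T) = (-212 + T)/((2*T)) = (-212 + T)*(1/(2*T)) = (-212 + T)/(2*T))
(-215242/84586 + 19618/J(-34, 280)) - D(506) = (-215242/84586 + 19618/49) - (-212 + 506)/(2*506) = (-215242*1/84586 + 19618*(1/49)) - 294/(2*506) = (-107621/42293 + 19618/49) - 1*147/506 = 824430645/2072357 - 147/506 = 416857269891/1048612642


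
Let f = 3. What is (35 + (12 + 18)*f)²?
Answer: 15625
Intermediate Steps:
(35 + (12 + 18)*f)² = (35 + (12 + 18)*3)² = (35 + 30*3)² = (35 + 90)² = 125² = 15625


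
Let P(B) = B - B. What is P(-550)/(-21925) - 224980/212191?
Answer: -32140/30313 ≈ -1.0603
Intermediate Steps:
P(B) = 0
P(-550)/(-21925) - 224980/212191 = 0/(-21925) - 224980/212191 = 0*(-1/21925) - 224980*1/212191 = 0 - 32140/30313 = -32140/30313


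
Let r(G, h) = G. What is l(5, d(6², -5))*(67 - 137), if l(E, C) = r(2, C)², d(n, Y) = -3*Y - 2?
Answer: -280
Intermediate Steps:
d(n, Y) = -2 - 3*Y
l(E, C) = 4 (l(E, C) = 2² = 4)
l(5, d(6², -5))*(67 - 137) = 4*(67 - 137) = 4*(-70) = -280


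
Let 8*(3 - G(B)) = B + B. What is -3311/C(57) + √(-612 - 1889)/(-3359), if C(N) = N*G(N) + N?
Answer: 13244/2337 - I*√2501/3359 ≈ 5.6671 - 0.014888*I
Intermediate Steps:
G(B) = 3 - B/4 (G(B) = 3 - (B + B)/8 = 3 - B/4)
C(N) = N + N*(3 - N/4) (C(N) = N*(3 - N/4) + N = N + N*(3 - N/4))
-3311/C(57) + √(-612 - 1889)/(-3359) = -3311*4/(57*(16 - 1*57)) + √(-612 - 1889)/(-3359) = -3311*4/(57*(16 - 57)) + √(-2501)*(-1/3359) = -3311/((¼)*57*(-41)) + (I*√2501)*(-1/3359) = -3311/(-2337/4) - I*√2501/3359 = -3311*(-4/2337) - I*√2501/3359 = 13244/2337 - I*√2501/3359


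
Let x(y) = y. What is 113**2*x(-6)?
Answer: -76614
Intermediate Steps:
113**2*x(-6) = 113**2*(-6) = 12769*(-6) = -76614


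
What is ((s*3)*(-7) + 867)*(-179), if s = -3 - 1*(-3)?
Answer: -155193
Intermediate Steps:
s = 0 (s = -3 + 3 = 0)
((s*3)*(-7) + 867)*(-179) = ((0*3)*(-7) + 867)*(-179) = (0*(-7) + 867)*(-179) = (0 + 867)*(-179) = 867*(-179) = -155193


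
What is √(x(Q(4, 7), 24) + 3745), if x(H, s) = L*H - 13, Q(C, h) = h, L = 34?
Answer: √3970 ≈ 63.008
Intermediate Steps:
x(H, s) = -13 + 34*H (x(H, s) = 34*H - 13 = -13 + 34*H)
√(x(Q(4, 7), 24) + 3745) = √((-13 + 34*7) + 3745) = √((-13 + 238) + 3745) = √(225 + 3745) = √3970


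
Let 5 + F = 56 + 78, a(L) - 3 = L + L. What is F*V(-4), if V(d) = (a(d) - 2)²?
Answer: 6321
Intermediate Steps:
a(L) = 3 + 2*L (a(L) = 3 + (L + L) = 3 + 2*L)
V(d) = (1 + 2*d)² (V(d) = ((3 + 2*d) - 2)² = (1 + 2*d)²)
F = 129 (F = -5 + (56 + 78) = -5 + 134 = 129)
F*V(-4) = 129*(1 + 2*(-4))² = 129*(1 - 8)² = 129*(-7)² = 129*49 = 6321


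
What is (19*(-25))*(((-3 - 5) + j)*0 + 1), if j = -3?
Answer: -475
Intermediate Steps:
(19*(-25))*(((-3 - 5) + j)*0 + 1) = (19*(-25))*(((-3 - 5) - 3)*0 + 1) = -475*((-8 - 3)*0 + 1) = -475*(-11*0 + 1) = -475*(0 + 1) = -475*1 = -475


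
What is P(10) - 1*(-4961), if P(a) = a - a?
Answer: 4961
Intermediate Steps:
P(a) = 0
P(10) - 1*(-4961) = 0 - 1*(-4961) = 0 + 4961 = 4961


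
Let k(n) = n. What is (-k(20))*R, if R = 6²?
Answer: -720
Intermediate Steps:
R = 36
(-k(20))*R = -1*20*36 = -20*36 = -720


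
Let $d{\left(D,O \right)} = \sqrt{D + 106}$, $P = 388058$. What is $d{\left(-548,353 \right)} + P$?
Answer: $388058 + i \sqrt{442} \approx 3.8806 \cdot 10^{5} + 21.024 i$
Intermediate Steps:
$d{\left(D,O \right)} = \sqrt{106 + D}$
$d{\left(-548,353 \right)} + P = \sqrt{106 - 548} + 388058 = \sqrt{-442} + 388058 = i \sqrt{442} + 388058 = 388058 + i \sqrt{442}$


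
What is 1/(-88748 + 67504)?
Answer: -1/21244 ≈ -4.7072e-5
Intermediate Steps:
1/(-88748 + 67504) = 1/(-21244) = -1/21244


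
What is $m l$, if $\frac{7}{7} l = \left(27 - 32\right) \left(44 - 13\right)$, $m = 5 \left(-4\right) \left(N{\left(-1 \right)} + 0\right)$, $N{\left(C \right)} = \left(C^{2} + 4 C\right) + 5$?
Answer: $6200$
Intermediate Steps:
$N{\left(C \right)} = 5 + C^{2} + 4 C$
$m = -40$ ($m = 5 \left(-4\right) \left(\left(5 + \left(-1\right)^{2} + 4 \left(-1\right)\right) + 0\right) = - 20 \left(\left(5 + 1 - 4\right) + 0\right) = - 20 \left(2 + 0\right) = \left(-20\right) 2 = -40$)
$l = -155$ ($l = \left(27 - 32\right) \left(44 - 13\right) = \left(-5\right) 31 = -155$)
$m l = \left(-40\right) \left(-155\right) = 6200$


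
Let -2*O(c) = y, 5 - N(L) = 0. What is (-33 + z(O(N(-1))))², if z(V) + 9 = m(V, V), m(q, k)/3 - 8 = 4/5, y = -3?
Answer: 6084/25 ≈ 243.36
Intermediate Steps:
N(L) = 5 (N(L) = 5 - 1*0 = 5 + 0 = 5)
m(q, k) = 132/5 (m(q, k) = 24 + 3*(4/5) = 24 + 3*(4*(⅕)) = 24 + 3*(⅘) = 24 + 12/5 = 132/5)
O(c) = 3/2 (O(c) = -½*(-3) = 3/2)
z(V) = 87/5 (z(V) = -9 + 132/5 = 87/5)
(-33 + z(O(N(-1))))² = (-33 + 87/5)² = (-78/5)² = 6084/25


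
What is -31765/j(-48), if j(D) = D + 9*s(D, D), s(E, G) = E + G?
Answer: 31765/912 ≈ 34.830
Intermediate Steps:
j(D) = 19*D (j(D) = D + 9*(D + D) = D + 9*(2*D) = D + 18*D = 19*D)
-31765/j(-48) = -31765/(19*(-48)) = -31765/(-912) = -31765*(-1/912) = 31765/912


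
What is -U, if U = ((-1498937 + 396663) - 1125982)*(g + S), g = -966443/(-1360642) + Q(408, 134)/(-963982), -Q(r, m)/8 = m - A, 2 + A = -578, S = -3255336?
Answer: -2378557287531198918129456/327908599111 ≈ -7.2537e+12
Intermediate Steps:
A = -580 (A = -2 - 578 = -580)
Q(r, m) = -4640 - 8*m (Q(r, m) = -8*(m - 1*(-580)) = -8*(m + 580) = -8*(580 + m) = -4640 - 8*m)
g = 469702821565/655817198222 (g = -966443/(-1360642) + (-4640 - 8*134)/(-963982) = -966443*(-1/1360642) + (-4640 - 1072)*(-1/963982) = 966443/1360642 - 5712*(-1/963982) = 966443/1360642 + 2856/481991 = 469702821565/655817198222 ≈ 0.71621)
U = 2378557287531198918129456/327908599111 (U = ((-1498937 + 396663) - 1125982)*(469702821565/655817198222 - 3255336) = (-1102274 - 1125982)*(-2134904865088391027/655817198222) = -2228256*(-2134904865088391027/655817198222) = 2378557287531198918129456/327908599111 ≈ 7.2537e+12)
-U = -1*2378557287531198918129456/327908599111 = -2378557287531198918129456/327908599111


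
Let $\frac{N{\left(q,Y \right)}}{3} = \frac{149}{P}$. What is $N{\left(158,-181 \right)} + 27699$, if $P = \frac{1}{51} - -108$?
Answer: $\frac{152616588}{5509} \approx 27703.0$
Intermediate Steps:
$P = \frac{5509}{51}$ ($P = \frac{1}{51} + 108 = \frac{5509}{51} \approx 108.02$)
$N{\left(q,Y \right)} = \frac{22797}{5509}$ ($N{\left(q,Y \right)} = 3 \frac{149}{\frac{5509}{51}} = 3 \cdot 149 \cdot \frac{51}{5509} = 3 \cdot \frac{7599}{5509} = \frac{22797}{5509}$)
$N{\left(158,-181 \right)} + 27699 = \frac{22797}{5509} + 27699 = \frac{152616588}{5509}$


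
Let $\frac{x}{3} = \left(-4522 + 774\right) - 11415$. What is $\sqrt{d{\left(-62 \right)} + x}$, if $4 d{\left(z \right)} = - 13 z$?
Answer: $\frac{5 i \sqrt{7246}}{2} \approx 212.81 i$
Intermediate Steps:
$x = -45489$ ($x = 3 \left(\left(-4522 + 774\right) - 11415\right) = 3 \left(-3748 - 11415\right) = 3 \left(-15163\right) = -45489$)
$d{\left(z \right)} = - \frac{13 z}{4}$ ($d{\left(z \right)} = \frac{\left(-13\right) z}{4} = - \frac{13 z}{4}$)
$\sqrt{d{\left(-62 \right)} + x} = \sqrt{\left(- \frac{13}{4}\right) \left(-62\right) - 45489} = \sqrt{\frac{403}{2} - 45489} = \sqrt{- \frac{90575}{2}} = \frac{5 i \sqrt{7246}}{2}$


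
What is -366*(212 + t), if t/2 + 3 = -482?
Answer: 277428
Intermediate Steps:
t = -970 (t = -6 + 2*(-482) = -6 - 964 = -970)
-366*(212 + t) = -366*(212 - 970) = -366*(-758) = 277428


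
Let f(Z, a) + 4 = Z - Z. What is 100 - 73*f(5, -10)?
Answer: 392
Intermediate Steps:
f(Z, a) = -4 (f(Z, a) = -4 + (Z - Z) = -4 + 0 = -4)
100 - 73*f(5, -10) = 100 - 73*(-4) = 100 + 292 = 392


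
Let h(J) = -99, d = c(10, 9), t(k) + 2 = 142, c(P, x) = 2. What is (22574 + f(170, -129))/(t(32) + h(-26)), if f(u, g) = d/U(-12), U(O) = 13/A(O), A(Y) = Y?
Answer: 293438/533 ≈ 550.54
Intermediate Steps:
t(k) = 140 (t(k) = -2 + 142 = 140)
U(O) = 13/O
d = 2
f(u, g) = -24/13 (f(u, g) = 2/((13/(-12))) = 2/((13*(-1/12))) = 2/(-13/12) = 2*(-12/13) = -24/13)
(22574 + f(170, -129))/(t(32) + h(-26)) = (22574 - 24/13)/(140 - 99) = (293438/13)/41 = (293438/13)*(1/41) = 293438/533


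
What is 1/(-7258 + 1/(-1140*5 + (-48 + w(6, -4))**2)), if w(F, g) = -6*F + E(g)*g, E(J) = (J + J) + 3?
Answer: -1604/11641833 ≈ -0.00013778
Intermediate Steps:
E(J) = 3 + 2*J (E(J) = 2*J + 3 = 3 + 2*J)
w(F, g) = -6*F + g*(3 + 2*g) (w(F, g) = -6*F + (3 + 2*g)*g = -6*F + g*(3 + 2*g))
1/(-7258 + 1/(-1140*5 + (-48 + w(6, -4))**2)) = 1/(-7258 + 1/(-1140*5 + (-48 + (-6*6 - 4*(3 + 2*(-4))))**2)) = 1/(-7258 + 1/(-5700 + (-48 + (-36 - 4*(3 - 8)))**2)) = 1/(-7258 + 1/(-5700 + (-48 + (-36 - 4*(-5)))**2)) = 1/(-7258 + 1/(-5700 + (-48 + (-36 + 20))**2)) = 1/(-7258 + 1/(-5700 + (-48 - 16)**2)) = 1/(-7258 + 1/(-5700 + (-64)**2)) = 1/(-7258 + 1/(-5700 + 4096)) = 1/(-7258 + 1/(-1604)) = 1/(-7258 - 1/1604) = 1/(-11641833/1604) = -1604/11641833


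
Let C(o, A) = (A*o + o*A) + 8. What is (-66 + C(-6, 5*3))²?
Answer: 56644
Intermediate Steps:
C(o, A) = 8 + 2*A*o (C(o, A) = (A*o + A*o) + 8 = 2*A*o + 8 = 8 + 2*A*o)
(-66 + C(-6, 5*3))² = (-66 + (8 + 2*(5*3)*(-6)))² = (-66 + (8 + 2*15*(-6)))² = (-66 + (8 - 180))² = (-66 - 172)² = (-238)² = 56644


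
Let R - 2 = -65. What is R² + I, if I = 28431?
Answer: 32400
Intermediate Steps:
R = -63 (R = 2 - 65 = -63)
R² + I = (-63)² + 28431 = 3969 + 28431 = 32400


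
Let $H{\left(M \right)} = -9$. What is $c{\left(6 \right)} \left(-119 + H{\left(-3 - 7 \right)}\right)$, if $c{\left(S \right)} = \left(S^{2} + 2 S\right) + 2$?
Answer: $-6400$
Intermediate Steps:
$c{\left(S \right)} = 2 + S^{2} + 2 S$
$c{\left(6 \right)} \left(-119 + H{\left(-3 - 7 \right)}\right) = \left(2 + 6^{2} + 2 \cdot 6\right) \left(-119 - 9\right) = \left(2 + 36 + 12\right) \left(-128\right) = 50 \left(-128\right) = -6400$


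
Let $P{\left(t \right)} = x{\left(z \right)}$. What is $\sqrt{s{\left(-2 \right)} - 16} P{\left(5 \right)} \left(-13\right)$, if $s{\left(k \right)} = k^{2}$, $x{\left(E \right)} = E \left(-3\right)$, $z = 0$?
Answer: $0$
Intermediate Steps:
$x{\left(E \right)} = - 3 E$
$P{\left(t \right)} = 0$ ($P{\left(t \right)} = \left(-3\right) 0 = 0$)
$\sqrt{s{\left(-2 \right)} - 16} P{\left(5 \right)} \left(-13\right) = \sqrt{\left(-2\right)^{2} - 16} \cdot 0 \left(-13\right) = \sqrt{4 - 16} \cdot 0 \left(-13\right) = \sqrt{-12} \cdot 0 \left(-13\right) = 2 i \sqrt{3} \cdot 0 \left(-13\right) = 0 \left(-13\right) = 0$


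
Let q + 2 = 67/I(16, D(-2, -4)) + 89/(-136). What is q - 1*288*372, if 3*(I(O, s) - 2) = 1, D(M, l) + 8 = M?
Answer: -101968663/952 ≈ -1.0711e+5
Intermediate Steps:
D(M, l) = -8 + M
I(O, s) = 7/3 (I(O, s) = 2 + (⅓)*1 = 2 + ⅓ = 7/3)
q = 24809/952 (q = -2 + (67/(7/3) + 89/(-136)) = -2 + (67*(3/7) + 89*(-1/136)) = -2 + (201/7 - 89/136) = -2 + 26713/952 = 24809/952 ≈ 26.060)
q - 1*288*372 = 24809/952 - 1*288*372 = 24809/952 - 288*372 = 24809/952 - 107136 = -101968663/952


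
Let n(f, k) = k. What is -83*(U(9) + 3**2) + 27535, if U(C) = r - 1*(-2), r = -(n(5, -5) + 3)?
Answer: 26456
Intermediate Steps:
r = 2 (r = -(-5 + 3) = -1*(-2) = 2)
U(C) = 4 (U(C) = 2 - 1*(-2) = 2 + 2 = 4)
-83*(U(9) + 3**2) + 27535 = -83*(4 + 3**2) + 27535 = -83*(4 + 9) + 27535 = -83*13 + 27535 = -1079 + 27535 = 26456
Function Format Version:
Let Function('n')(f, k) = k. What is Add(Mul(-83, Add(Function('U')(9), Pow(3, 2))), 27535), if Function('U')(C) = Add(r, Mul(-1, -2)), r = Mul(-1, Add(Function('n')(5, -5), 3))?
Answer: 26456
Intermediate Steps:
r = 2 (r = Mul(-1, Add(-5, 3)) = Mul(-1, -2) = 2)
Function('U')(C) = 4 (Function('U')(C) = Add(2, Mul(-1, -2)) = Add(2, 2) = 4)
Add(Mul(-83, Add(Function('U')(9), Pow(3, 2))), 27535) = Add(Mul(-83, Add(4, Pow(3, 2))), 27535) = Add(Mul(-83, Add(4, 9)), 27535) = Add(Mul(-83, 13), 27535) = Add(-1079, 27535) = 26456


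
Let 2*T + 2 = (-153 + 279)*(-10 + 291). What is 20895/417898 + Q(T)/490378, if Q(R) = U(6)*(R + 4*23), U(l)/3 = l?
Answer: 10292559609/14637713246 ≈ 0.70315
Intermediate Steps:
U(l) = 3*l
T = 17702 (T = -1 + ((-153 + 279)*(-10 + 291))/2 = -1 + (126*281)/2 = -1 + (½)*35406 = -1 + 17703 = 17702)
Q(R) = 1656 + 18*R (Q(R) = (3*6)*(R + 4*23) = 18*(R + 92) = 18*(92 + R) = 1656 + 18*R)
20895/417898 + Q(T)/490378 = 20895/417898 + (1656 + 18*17702)/490378 = 20895*(1/417898) + (1656 + 318636)*(1/490378) = 20895/417898 + 320292*(1/490378) = 20895/417898 + 22878/35027 = 10292559609/14637713246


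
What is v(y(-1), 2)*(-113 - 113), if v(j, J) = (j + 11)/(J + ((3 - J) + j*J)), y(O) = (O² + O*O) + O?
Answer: -2712/5 ≈ -542.40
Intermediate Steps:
y(O) = O + 2*O² (y(O) = (O² + O²) + O = 2*O² + O = O + 2*O²)
v(j, J) = (11 + j)/(3 + J*j) (v(j, J) = (11 + j)/(J + ((3 - J) + J*j)) = (11 + j)/(J + (3 - J + J*j)) = (11 + j)/(3 + J*j))
v(y(-1), 2)*(-113 - 113) = ((11 - (1 + 2*(-1)))/(3 + 2*(-(1 + 2*(-1)))))*(-113 - 113) = ((11 - (1 - 2))/(3 + 2*(-(1 - 2))))*(-226) = ((11 - 1*(-1))/(3 + 2*(-1*(-1))))*(-226) = ((11 + 1)/(3 + 2*1))*(-226) = (12/(3 + 2))*(-226) = (12/5)*(-226) = -2712/5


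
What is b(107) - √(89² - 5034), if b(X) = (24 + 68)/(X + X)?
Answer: 46/107 - √2887 ≈ -53.301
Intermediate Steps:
b(X) = 46/X (b(X) = 92/((2*X)) = 92*(1/(2*X)) = 46/X)
b(107) - √(89² - 5034) = 46/107 - √(89² - 5034) = 46*(1/107) - √(7921 - 5034) = 46/107 - √2887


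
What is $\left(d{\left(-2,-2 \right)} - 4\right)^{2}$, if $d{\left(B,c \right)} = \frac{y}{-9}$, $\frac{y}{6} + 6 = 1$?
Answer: $\frac{4}{9} \approx 0.44444$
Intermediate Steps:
$y = -30$ ($y = -36 + 6 \cdot 1 = -36 + 6 = -30$)
$d{\left(B,c \right)} = \frac{10}{3}$ ($d{\left(B,c \right)} = - \frac{30}{-9} = \left(-30\right) \left(- \frac{1}{9}\right) = \frac{10}{3}$)
$\left(d{\left(-2,-2 \right)} - 4\right)^{2} = \left(\frac{10}{3} - 4\right)^{2} = \left(- \frac{2}{3}\right)^{2} = \frac{4}{9}$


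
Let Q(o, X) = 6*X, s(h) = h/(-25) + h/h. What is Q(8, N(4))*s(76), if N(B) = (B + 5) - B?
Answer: -306/5 ≈ -61.200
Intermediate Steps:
N(B) = 5 (N(B) = (5 + B) - B = 5)
s(h) = 1 - h/25 (s(h) = h*(-1/25) + 1 = -h/25 + 1 = 1 - h/25)
Q(8, N(4))*s(76) = (6*5)*(1 - 1/25*76) = 30*(1 - 76/25) = 30*(-51/25) = -306/5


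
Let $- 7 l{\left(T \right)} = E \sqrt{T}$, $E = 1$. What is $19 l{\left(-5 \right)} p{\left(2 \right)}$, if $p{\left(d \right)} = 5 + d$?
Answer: $- 19 i \sqrt{5} \approx - 42.485 i$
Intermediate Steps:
$l{\left(T \right)} = - \frac{\sqrt{T}}{7}$ ($l{\left(T \right)} = - \frac{1 \sqrt{T}}{7} = - \frac{\sqrt{T}}{7}$)
$19 l{\left(-5 \right)} p{\left(2 \right)} = 19 \left(- \frac{\sqrt{-5}}{7}\right) \left(5 + 2\right) = 19 \left(- \frac{i \sqrt{5}}{7}\right) 7 = - \frac{19 i \sqrt{5}}{7} \cdot 7 = - 19 i \sqrt{5}$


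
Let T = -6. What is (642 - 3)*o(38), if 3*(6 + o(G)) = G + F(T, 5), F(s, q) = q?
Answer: 5325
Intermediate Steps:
o(G) = -13/3 + G/3 (o(G) = -6 + (G + 5)/3 = -6 + (5 + G)/3 = -6 + (5/3 + G/3) = -13/3 + G/3)
(642 - 3)*o(38) = (642 - 3)*(-13/3 + (1/3)*38) = 639*(-13/3 + 38/3) = 639*(25/3) = 5325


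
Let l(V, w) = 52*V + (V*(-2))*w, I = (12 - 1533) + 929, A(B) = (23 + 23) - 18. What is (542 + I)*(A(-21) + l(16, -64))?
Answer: -145400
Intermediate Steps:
A(B) = 28 (A(B) = 46 - 18 = 28)
I = -592 (I = -1521 + 929 = -592)
l(V, w) = 52*V - 2*V*w (l(V, w) = 52*V + (-2*V)*w = 52*V - 2*V*w)
(542 + I)*(A(-21) + l(16, -64)) = (542 - 592)*(28 + 2*16*(26 - 1*(-64))) = -50*(28 + 2*16*(26 + 64)) = -50*(28 + 2*16*90) = -50*(28 + 2880) = -50*2908 = -145400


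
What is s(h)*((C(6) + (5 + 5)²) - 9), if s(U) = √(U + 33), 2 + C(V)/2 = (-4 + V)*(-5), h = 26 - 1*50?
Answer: 201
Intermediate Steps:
h = -24 (h = 26 - 50 = -24)
C(V) = 36 - 10*V (C(V) = -4 + 2*((-4 + V)*(-5)) = -4 + 2*(20 - 5*V) = -4 + (40 - 10*V) = 36 - 10*V)
s(U) = √(33 + U)
s(h)*((C(6) + (5 + 5)²) - 9) = √(33 - 24)*(((36 - 10*6) + (5 + 5)²) - 9) = √9*(((36 - 60) + 10²) - 9) = 3*((-24 + 100) - 9) = 3*(76 - 9) = 3*67 = 201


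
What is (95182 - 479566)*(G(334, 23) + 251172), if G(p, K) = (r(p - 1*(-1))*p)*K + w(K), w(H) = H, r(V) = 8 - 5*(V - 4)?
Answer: 4766768662656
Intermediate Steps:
r(V) = 28 - 5*V (r(V) = 8 - 5*(-4 + V) = 8 - (-20 + 5*V) = 8 + (20 - 5*V) = 28 - 5*V)
G(p, K) = K + K*p*(23 - 5*p) (G(p, K) = ((28 - 5*(p - 1*(-1)))*p)*K + K = ((28 - 5*(p + 1))*p)*K + K = ((28 - 5*(1 + p))*p)*K + K = ((28 + (-5 - 5*p))*p)*K + K = ((23 - 5*p)*p)*K + K = (p*(23 - 5*p))*K + K = K*p*(23 - 5*p) + K = K + K*p*(23 - 5*p))
(95182 - 479566)*(G(334, 23) + 251172) = (95182 - 479566)*(23*(1 - 1*334*(-23 + 5*334)) + 251172) = -384384*(23*(1 - 1*334*(-23 + 1670)) + 251172) = -384384*(23*(1 - 1*334*1647) + 251172) = -384384*(23*(1 - 550098) + 251172) = -384384*(23*(-550097) + 251172) = -384384*(-12652231 + 251172) = -384384*(-12401059) = 4766768662656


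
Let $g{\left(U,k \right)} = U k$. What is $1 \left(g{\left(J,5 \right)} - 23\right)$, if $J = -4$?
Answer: $-43$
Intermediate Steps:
$1 \left(g{\left(J,5 \right)} - 23\right) = 1 \left(\left(-4\right) 5 - 23\right) = 1 \left(-20 - 23\right) = 1 \left(-43\right) = -43$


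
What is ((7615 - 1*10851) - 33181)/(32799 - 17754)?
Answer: -12139/5015 ≈ -2.4205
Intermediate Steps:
((7615 - 1*10851) - 33181)/(32799 - 17754) = ((7615 - 10851) - 33181)/15045 = (-3236 - 33181)*(1/15045) = -36417*1/15045 = -12139/5015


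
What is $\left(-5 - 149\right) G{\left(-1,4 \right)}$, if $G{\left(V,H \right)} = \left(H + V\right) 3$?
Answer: $-1386$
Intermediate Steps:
$G{\left(V,H \right)} = 3 H + 3 V$
$\left(-5 - 149\right) G{\left(-1,4 \right)} = \left(-5 - 149\right) \left(3 \cdot 4 + 3 \left(-1\right)\right) = - 154 \left(12 - 3\right) = \left(-154\right) 9 = -1386$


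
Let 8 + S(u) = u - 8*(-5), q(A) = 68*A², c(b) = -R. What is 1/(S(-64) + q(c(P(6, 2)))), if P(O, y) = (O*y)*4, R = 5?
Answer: 1/1668 ≈ 0.00059952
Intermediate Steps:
P(O, y) = 4*O*y
c(b) = -5 (c(b) = -1*5 = -5)
S(u) = 32 + u (S(u) = -8 + (u - 8*(-5)) = -8 + (u + 40) = -8 + (40 + u) = 32 + u)
1/(S(-64) + q(c(P(6, 2)))) = 1/((32 - 64) + 68*(-5)²) = 1/(-32 + 68*25) = 1/(-32 + 1700) = 1/1668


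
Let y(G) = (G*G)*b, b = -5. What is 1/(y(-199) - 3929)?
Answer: -1/201934 ≈ -4.9521e-6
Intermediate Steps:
y(G) = -5*G**2 (y(G) = (G*G)*(-5) = G**2*(-5) = -5*G**2)
1/(y(-199) - 3929) = 1/(-5*(-199)**2 - 3929) = 1/(-5*39601 - 3929) = 1/(-198005 - 3929) = 1/(-201934) = -1/201934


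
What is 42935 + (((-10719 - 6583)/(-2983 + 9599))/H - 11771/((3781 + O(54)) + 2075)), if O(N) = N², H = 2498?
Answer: 778026607698811/18121601112 ≈ 42934.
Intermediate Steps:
42935 + (((-10719 - 6583)/(-2983 + 9599))/H - 11771/((3781 + O(54)) + 2075)) = 42935 + (((-10719 - 6583)/(-2983 + 9599))/2498 - 11771/((3781 + 54²) + 2075)) = 42935 + (-17302/6616*(1/2498) - 11771/((3781 + 2916) + 2075)) = 42935 + (-17302*1/6616*(1/2498) - 11771/(6697 + 2075)) = 42935 + (-8651/3308*1/2498 - 11771/8772) = 42935 + (-8651/8263384 - 11771*1/8772) = 42935 + (-8651/8263384 - 11771/8772) = 42935 - 24336044909/18121601112 = 778026607698811/18121601112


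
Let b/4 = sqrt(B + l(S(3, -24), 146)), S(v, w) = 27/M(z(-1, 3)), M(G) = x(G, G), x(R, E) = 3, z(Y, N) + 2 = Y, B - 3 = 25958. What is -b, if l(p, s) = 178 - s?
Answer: -4*sqrt(25993) ≈ -644.89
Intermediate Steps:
B = 25961 (B = 3 + 25958 = 25961)
z(Y, N) = -2 + Y
M(G) = 3
S(v, w) = 9 (S(v, w) = 27/3 = 27*(1/3) = 9)
b = 4*sqrt(25993) (b = 4*sqrt(25961 + (178 - 1*146)) = 4*sqrt(25961 + (178 - 146)) = 4*sqrt(25961 + 32) = 4*sqrt(25993) ≈ 644.89)
-b = -4*sqrt(25993)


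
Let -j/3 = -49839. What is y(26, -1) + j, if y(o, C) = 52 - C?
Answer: 149570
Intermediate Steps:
j = 149517 (j = -3*(-49839) = 149517)
y(26, -1) + j = (52 - 1*(-1)) + 149517 = (52 + 1) + 149517 = 53 + 149517 = 149570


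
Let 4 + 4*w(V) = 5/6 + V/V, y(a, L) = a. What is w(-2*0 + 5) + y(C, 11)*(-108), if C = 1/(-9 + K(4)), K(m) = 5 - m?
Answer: 311/24 ≈ 12.958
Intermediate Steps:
C = -1/8 (C = 1/(-9 + (5 - 1*4)) = 1/(-9 + (5 - 4)) = 1/(-9 + 1) = 1/(-8) = -1/8 ≈ -0.12500)
w(V) = -13/24 (w(V) = -1 + (5/6 + V/V)/4 = -1 + (5*(1/6) + 1)/4 = -1 + (5/6 + 1)/4 = -1 + (1/4)*(11/6) = -1 + 11/24 = -13/24)
w(-2*0 + 5) + y(C, 11)*(-108) = -13/24 - 1/8*(-108) = -13/24 + 27/2 = 311/24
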